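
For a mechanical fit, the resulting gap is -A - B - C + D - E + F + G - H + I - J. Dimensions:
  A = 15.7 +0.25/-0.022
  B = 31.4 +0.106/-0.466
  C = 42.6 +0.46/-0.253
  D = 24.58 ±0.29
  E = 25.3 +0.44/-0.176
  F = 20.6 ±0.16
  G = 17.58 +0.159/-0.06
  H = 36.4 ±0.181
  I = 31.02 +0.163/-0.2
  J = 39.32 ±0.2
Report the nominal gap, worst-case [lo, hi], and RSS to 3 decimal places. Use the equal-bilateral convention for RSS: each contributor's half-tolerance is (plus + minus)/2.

Stack each dimension's contribution:
  -A: nom -15.700 → Σnom=-15.700; wc +0.022/-0.250 → slack +0.022/-0.250; half-tol=0.136, Σhalf²=0.018496
  -B: nom -31.400 → Σnom=-47.100; wc +0.466/-0.106 → slack +0.488/-0.356; half-tol=0.286, Σhalf²=0.100292
  -C: nom -42.600 → Σnom=-89.700; wc +0.253/-0.460 → slack +0.741/-0.816; half-tol=0.357, Σhalf²=0.227384
  +D: nom +24.580 → Σnom=-65.120; wc +0.290/-0.290 → slack +1.031/-1.106; half-tol=0.290, Σhalf²=0.311484
  -E: nom -25.300 → Σnom=-90.420; wc +0.176/-0.440 → slack +1.207/-1.546; half-tol=0.308, Σhalf²=0.406348
  +F: nom +20.600 → Σnom=-69.820; wc +0.160/-0.160 → slack +1.367/-1.706; half-tol=0.160, Σhalf²=0.431948
  +G: nom +17.580 → Σnom=-52.240; wc +0.159/-0.060 → slack +1.526/-1.766; half-tol=0.110, Σhalf²=0.443939
  -H: nom -36.400 → Σnom=-88.640; wc +0.181/-0.181 → slack +1.707/-1.947; half-tol=0.181, Σhalf²=0.476699
  +I: nom +31.020 → Σnom=-57.620; wc +0.163/-0.200 → slack +1.870/-2.147; half-tol=0.181, Σhalf²=0.509642
  -J: nom -39.320 → Σnom=-96.940; wc +0.200/-0.200 → slack +2.070/-2.347; half-tol=0.200, Σhalf²=0.549642
Nominal = -96.940. Worst-case = [-96.940 - 2.347, -96.940 + 2.070] = [-99.287, -94.870]. RSS = √0.549642 = 0.741.

nominal=-96.940 wc=[-99.287,-94.870] rss=0.741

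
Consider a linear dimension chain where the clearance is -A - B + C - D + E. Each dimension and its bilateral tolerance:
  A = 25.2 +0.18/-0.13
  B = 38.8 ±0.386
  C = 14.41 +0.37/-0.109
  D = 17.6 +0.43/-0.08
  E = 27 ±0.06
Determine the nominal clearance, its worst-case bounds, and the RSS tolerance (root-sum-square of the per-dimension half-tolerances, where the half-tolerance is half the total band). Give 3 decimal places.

Stack each dimension's contribution:
  -A: nom -25.200 → Σnom=-25.200; wc +0.130/-0.180 → slack +0.130/-0.180; half-tol=0.155, Σhalf²=0.024025
  -B: nom -38.800 → Σnom=-64.000; wc +0.386/-0.386 → slack +0.516/-0.566; half-tol=0.386, Σhalf²=0.173021
  +C: nom +14.410 → Σnom=-49.590; wc +0.370/-0.109 → slack +0.886/-0.675; half-tol=0.239, Σhalf²=0.230381
  -D: nom -17.600 → Σnom=-67.190; wc +0.080/-0.430 → slack +0.966/-1.105; half-tol=0.255, Σhalf²=0.295406
  +E: nom +27.000 → Σnom=-40.190; wc +0.060/-0.060 → slack +1.026/-1.165; half-tol=0.060, Σhalf²=0.299006
Nominal = -40.190. Worst-case = [-40.190 - 1.165, -40.190 + 1.026] = [-41.355, -39.164]. RSS = √0.299006 = 0.547.

nominal=-40.190 wc=[-41.355,-39.164] rss=0.547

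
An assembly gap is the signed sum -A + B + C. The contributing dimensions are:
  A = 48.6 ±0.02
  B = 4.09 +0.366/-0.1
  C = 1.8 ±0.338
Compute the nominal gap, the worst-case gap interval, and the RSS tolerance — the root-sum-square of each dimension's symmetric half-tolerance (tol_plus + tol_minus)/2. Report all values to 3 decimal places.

nominal=-42.710 wc=[-43.168,-41.986] rss=0.411

Stack each dimension's contribution:
  -A: nom -48.600 → Σnom=-48.600; wc +0.020/-0.020 → slack +0.020/-0.020; half-tol=0.020, Σhalf²=0.000400
  +B: nom +4.090 → Σnom=-44.510; wc +0.366/-0.100 → slack +0.386/-0.120; half-tol=0.233, Σhalf²=0.054689
  +C: nom +1.800 → Σnom=-42.710; wc +0.338/-0.338 → slack +0.724/-0.458; half-tol=0.338, Σhalf²=0.168933
Nominal = -42.710. Worst-case = [-42.710 - 0.458, -42.710 + 0.724] = [-43.168, -41.986]. RSS = √0.168933 = 0.411.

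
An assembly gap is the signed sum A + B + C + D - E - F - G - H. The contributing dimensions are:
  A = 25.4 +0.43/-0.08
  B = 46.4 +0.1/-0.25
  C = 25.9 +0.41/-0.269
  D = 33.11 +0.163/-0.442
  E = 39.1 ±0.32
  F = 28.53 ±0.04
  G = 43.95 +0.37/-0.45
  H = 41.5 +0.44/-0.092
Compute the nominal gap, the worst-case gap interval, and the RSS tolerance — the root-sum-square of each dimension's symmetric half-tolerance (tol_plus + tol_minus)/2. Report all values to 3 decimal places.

Stack each dimension's contribution:
  +A: nom +25.400 → Σnom=25.400; wc +0.430/-0.080 → slack +0.430/-0.080; half-tol=0.255, Σhalf²=0.065025
  +B: nom +46.400 → Σnom=71.800; wc +0.100/-0.250 → slack +0.530/-0.330; half-tol=0.175, Σhalf²=0.095650
  +C: nom +25.900 → Σnom=97.700; wc +0.410/-0.269 → slack +0.940/-0.599; half-tol=0.340, Σhalf²=0.210910
  +D: nom +33.110 → Σnom=130.810; wc +0.163/-0.442 → slack +1.103/-1.041; half-tol=0.302, Σhalf²=0.302417
  -E: nom -39.100 → Σnom=91.710; wc +0.320/-0.320 → slack +1.423/-1.361; half-tol=0.320, Σhalf²=0.404817
  -F: nom -28.530 → Σnom=63.180; wc +0.040/-0.040 → slack +1.463/-1.401; half-tol=0.040, Σhalf²=0.406417
  -G: nom -43.950 → Σnom=19.230; wc +0.450/-0.370 → slack +1.913/-1.771; half-tol=0.410, Σhalf²=0.574517
  -H: nom -41.500 → Σnom=-22.270; wc +0.092/-0.440 → slack +2.005/-2.211; half-tol=0.266, Σhalf²=0.645273
Nominal = -22.270. Worst-case = [-22.270 - 2.211, -22.270 + 2.005] = [-24.481, -20.265]. RSS = √0.645273 = 0.803.

nominal=-22.270 wc=[-24.481,-20.265] rss=0.803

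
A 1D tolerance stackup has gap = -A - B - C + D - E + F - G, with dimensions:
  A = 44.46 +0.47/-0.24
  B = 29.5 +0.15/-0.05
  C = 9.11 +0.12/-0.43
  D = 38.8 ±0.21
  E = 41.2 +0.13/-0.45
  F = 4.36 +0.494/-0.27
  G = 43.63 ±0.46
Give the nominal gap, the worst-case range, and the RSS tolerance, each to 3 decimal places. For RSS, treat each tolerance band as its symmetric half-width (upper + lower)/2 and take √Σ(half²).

Stack each dimension's contribution:
  -A: nom -44.460 → Σnom=-44.460; wc +0.240/-0.470 → slack +0.240/-0.470; half-tol=0.355, Σhalf²=0.126025
  -B: nom -29.500 → Σnom=-73.960; wc +0.050/-0.150 → slack +0.290/-0.620; half-tol=0.100, Σhalf²=0.136025
  -C: nom -9.110 → Σnom=-83.070; wc +0.430/-0.120 → slack +0.720/-0.740; half-tol=0.275, Σhalf²=0.211650
  +D: nom +38.800 → Σnom=-44.270; wc +0.210/-0.210 → slack +0.930/-0.950; half-tol=0.210, Σhalf²=0.255750
  -E: nom -41.200 → Σnom=-85.470; wc +0.450/-0.130 → slack +1.380/-1.080; half-tol=0.290, Σhalf²=0.339850
  +F: nom +4.360 → Σnom=-81.110; wc +0.494/-0.270 → slack +1.874/-1.350; half-tol=0.382, Σhalf²=0.485774
  -G: nom -43.630 → Σnom=-124.740; wc +0.460/-0.460 → slack +2.334/-1.810; half-tol=0.460, Σhalf²=0.697374
Nominal = -124.740. Worst-case = [-124.740 - 1.810, -124.740 + 2.334] = [-126.550, -122.406]. RSS = √0.697374 = 0.835.

nominal=-124.740 wc=[-126.550,-122.406] rss=0.835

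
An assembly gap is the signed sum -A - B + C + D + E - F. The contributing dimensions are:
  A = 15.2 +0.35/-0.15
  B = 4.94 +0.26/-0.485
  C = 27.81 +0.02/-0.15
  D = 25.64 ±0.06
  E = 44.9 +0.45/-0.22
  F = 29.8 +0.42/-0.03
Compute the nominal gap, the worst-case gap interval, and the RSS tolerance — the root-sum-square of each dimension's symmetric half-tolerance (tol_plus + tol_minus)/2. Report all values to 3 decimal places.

nominal=48.410 wc=[46.950,49.605] rss=0.612

Stack each dimension's contribution:
  -A: nom -15.200 → Σnom=-15.200; wc +0.150/-0.350 → slack +0.150/-0.350; half-tol=0.250, Σhalf²=0.062500
  -B: nom -4.940 → Σnom=-20.140; wc +0.485/-0.260 → slack +0.635/-0.610; half-tol=0.372, Σhalf²=0.201256
  +C: nom +27.810 → Σnom=7.670; wc +0.020/-0.150 → slack +0.655/-0.760; half-tol=0.085, Σhalf²=0.208481
  +D: nom +25.640 → Σnom=33.310; wc +0.060/-0.060 → slack +0.715/-0.820; half-tol=0.060, Σhalf²=0.212081
  +E: nom +44.900 → Σnom=78.210; wc +0.450/-0.220 → slack +1.165/-1.040; half-tol=0.335, Σhalf²=0.324306
  -F: nom -29.800 → Σnom=48.410; wc +0.030/-0.420 → slack +1.195/-1.460; half-tol=0.225, Σhalf²=0.374931
Nominal = 48.410. Worst-case = [48.410 - 1.460, 48.410 + 1.195] = [46.950, 49.605]. RSS = √0.374931 = 0.612.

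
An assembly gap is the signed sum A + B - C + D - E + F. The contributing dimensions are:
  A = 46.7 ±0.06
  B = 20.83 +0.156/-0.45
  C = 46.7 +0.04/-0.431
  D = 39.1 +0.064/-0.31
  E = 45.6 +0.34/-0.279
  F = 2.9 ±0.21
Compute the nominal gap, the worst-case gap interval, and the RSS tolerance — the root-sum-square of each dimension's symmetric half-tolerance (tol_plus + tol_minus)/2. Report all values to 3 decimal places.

Stack each dimension's contribution:
  +A: nom +46.700 → Σnom=46.700; wc +0.060/-0.060 → slack +0.060/-0.060; half-tol=0.060, Σhalf²=0.003600
  +B: nom +20.830 → Σnom=67.530; wc +0.156/-0.450 → slack +0.216/-0.510; half-tol=0.303, Σhalf²=0.095409
  -C: nom -46.700 → Σnom=20.830; wc +0.431/-0.040 → slack +0.647/-0.550; half-tol=0.235, Σhalf²=0.150869
  +D: nom +39.100 → Σnom=59.930; wc +0.064/-0.310 → slack +0.711/-0.860; half-tol=0.187, Σhalf²=0.185838
  -E: nom -45.600 → Σnom=14.330; wc +0.279/-0.340 → slack +0.990/-1.200; half-tol=0.309, Σhalf²=0.281629
  +F: nom +2.900 → Σnom=17.230; wc +0.210/-0.210 → slack +1.200/-1.410; half-tol=0.210, Σhalf²=0.325728
Nominal = 17.230. Worst-case = [17.230 - 1.410, 17.230 + 1.200] = [15.820, 18.430]. RSS = √0.325728 = 0.571.

nominal=17.230 wc=[15.820,18.430] rss=0.571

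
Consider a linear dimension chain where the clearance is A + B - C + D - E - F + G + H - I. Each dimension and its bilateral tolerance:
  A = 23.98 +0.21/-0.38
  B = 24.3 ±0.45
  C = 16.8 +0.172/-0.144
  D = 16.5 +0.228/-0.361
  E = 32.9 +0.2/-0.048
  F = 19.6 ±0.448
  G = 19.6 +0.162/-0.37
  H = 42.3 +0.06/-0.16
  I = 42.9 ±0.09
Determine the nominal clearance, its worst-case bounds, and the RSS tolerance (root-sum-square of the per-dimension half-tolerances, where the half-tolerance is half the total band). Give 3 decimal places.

nominal=14.480 wc=[11.849,16.320] rss=0.842

Stack each dimension's contribution:
  +A: nom +23.980 → Σnom=23.980; wc +0.210/-0.380 → slack +0.210/-0.380; half-tol=0.295, Σhalf²=0.087025
  +B: nom +24.300 → Σnom=48.280; wc +0.450/-0.450 → slack +0.660/-0.830; half-tol=0.450, Σhalf²=0.289525
  -C: nom -16.800 → Σnom=31.480; wc +0.144/-0.172 → slack +0.804/-1.002; half-tol=0.158, Σhalf²=0.314489
  +D: nom +16.500 → Σnom=47.980; wc +0.228/-0.361 → slack +1.032/-1.363; half-tol=0.294, Σhalf²=0.401219
  -E: nom -32.900 → Σnom=15.080; wc +0.048/-0.200 → slack +1.080/-1.563; half-tol=0.124, Σhalf²=0.416595
  -F: nom -19.600 → Σnom=-4.520; wc +0.448/-0.448 → slack +1.528/-2.011; half-tol=0.448, Σhalf²=0.617299
  +G: nom +19.600 → Σnom=15.080; wc +0.162/-0.370 → slack +1.690/-2.381; half-tol=0.266, Σhalf²=0.688055
  +H: nom +42.300 → Σnom=57.380; wc +0.060/-0.160 → slack +1.750/-2.541; half-tol=0.110, Σhalf²=0.700155
  -I: nom -42.900 → Σnom=14.480; wc +0.090/-0.090 → slack +1.840/-2.631; half-tol=0.090, Σhalf²=0.708255
Nominal = 14.480. Worst-case = [14.480 - 2.631, 14.480 + 1.840] = [11.849, 16.320]. RSS = √0.708255 = 0.842.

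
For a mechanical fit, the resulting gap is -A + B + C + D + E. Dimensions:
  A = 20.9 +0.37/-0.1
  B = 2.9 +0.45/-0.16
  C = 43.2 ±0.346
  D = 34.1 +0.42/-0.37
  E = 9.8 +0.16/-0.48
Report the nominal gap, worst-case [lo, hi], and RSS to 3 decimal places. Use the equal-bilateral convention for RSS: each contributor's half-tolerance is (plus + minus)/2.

Stack each dimension's contribution:
  -A: nom -20.900 → Σnom=-20.900; wc +0.100/-0.370 → slack +0.100/-0.370; half-tol=0.235, Σhalf²=0.055225
  +B: nom +2.900 → Σnom=-18.000; wc +0.450/-0.160 → slack +0.550/-0.530; half-tol=0.305, Σhalf²=0.148250
  +C: nom +43.200 → Σnom=25.200; wc +0.346/-0.346 → slack +0.896/-0.876; half-tol=0.346, Σhalf²=0.267966
  +D: nom +34.100 → Σnom=59.300; wc +0.420/-0.370 → slack +1.316/-1.246; half-tol=0.395, Σhalf²=0.423991
  +E: nom +9.800 → Σnom=69.100; wc +0.160/-0.480 → slack +1.476/-1.726; half-tol=0.320, Σhalf²=0.526391
Nominal = 69.100. Worst-case = [69.100 - 1.726, 69.100 + 1.476] = [67.374, 70.576]. RSS = √0.526391 = 0.726.

nominal=69.100 wc=[67.374,70.576] rss=0.726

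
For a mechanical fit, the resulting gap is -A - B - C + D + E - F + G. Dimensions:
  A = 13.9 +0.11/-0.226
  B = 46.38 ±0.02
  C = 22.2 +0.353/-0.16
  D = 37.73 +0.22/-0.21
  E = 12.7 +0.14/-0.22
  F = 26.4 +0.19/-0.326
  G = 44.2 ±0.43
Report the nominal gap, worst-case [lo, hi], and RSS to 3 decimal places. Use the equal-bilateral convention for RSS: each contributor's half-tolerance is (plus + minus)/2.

Stack each dimension's contribution:
  -A: nom -13.900 → Σnom=-13.900; wc +0.226/-0.110 → slack +0.226/-0.110; half-tol=0.168, Σhalf²=0.028224
  -B: nom -46.380 → Σnom=-60.280; wc +0.020/-0.020 → slack +0.246/-0.130; half-tol=0.020, Σhalf²=0.028624
  -C: nom -22.200 → Σnom=-82.480; wc +0.160/-0.353 → slack +0.406/-0.483; half-tol=0.257, Σhalf²=0.094416
  +D: nom +37.730 → Σnom=-44.750; wc +0.220/-0.210 → slack +0.626/-0.693; half-tol=0.215, Σhalf²=0.140641
  +E: nom +12.700 → Σnom=-32.050; wc +0.140/-0.220 → slack +0.766/-0.913; half-tol=0.180, Σhalf²=0.173041
  -F: nom -26.400 → Σnom=-58.450; wc +0.326/-0.190 → slack +1.092/-1.103; half-tol=0.258, Σhalf²=0.239605
  +G: nom +44.200 → Σnom=-14.250; wc +0.430/-0.430 → slack +1.522/-1.533; half-tol=0.430, Σhalf²=0.424505
Nominal = -14.250. Worst-case = [-14.250 - 1.533, -14.250 + 1.522] = [-15.783, -12.728]. RSS = √0.424505 = 0.652.

nominal=-14.250 wc=[-15.783,-12.728] rss=0.652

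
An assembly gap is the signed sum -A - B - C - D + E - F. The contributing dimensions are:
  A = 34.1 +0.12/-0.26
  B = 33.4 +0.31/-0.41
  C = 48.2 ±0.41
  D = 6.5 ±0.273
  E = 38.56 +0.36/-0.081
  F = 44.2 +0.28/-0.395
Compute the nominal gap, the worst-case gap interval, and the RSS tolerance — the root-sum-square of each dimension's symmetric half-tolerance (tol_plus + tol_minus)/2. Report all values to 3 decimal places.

nominal=-127.840 wc=[-129.314,-125.732] rss=0.756

Stack each dimension's contribution:
  -A: nom -34.100 → Σnom=-34.100; wc +0.260/-0.120 → slack +0.260/-0.120; half-tol=0.190, Σhalf²=0.036100
  -B: nom -33.400 → Σnom=-67.500; wc +0.410/-0.310 → slack +0.670/-0.430; half-tol=0.360, Σhalf²=0.165700
  -C: nom -48.200 → Σnom=-115.700; wc +0.410/-0.410 → slack +1.080/-0.840; half-tol=0.410, Σhalf²=0.333800
  -D: nom -6.500 → Σnom=-122.200; wc +0.273/-0.273 → slack +1.353/-1.113; half-tol=0.273, Σhalf²=0.408329
  +E: nom +38.560 → Σnom=-83.640; wc +0.360/-0.081 → slack +1.713/-1.194; half-tol=0.221, Σhalf²=0.456949
  -F: nom -44.200 → Σnom=-127.840; wc +0.395/-0.280 → slack +2.108/-1.474; half-tol=0.338, Σhalf²=0.570855
Nominal = -127.840. Worst-case = [-127.840 - 1.474, -127.840 + 2.108] = [-129.314, -125.732]. RSS = √0.570855 = 0.756.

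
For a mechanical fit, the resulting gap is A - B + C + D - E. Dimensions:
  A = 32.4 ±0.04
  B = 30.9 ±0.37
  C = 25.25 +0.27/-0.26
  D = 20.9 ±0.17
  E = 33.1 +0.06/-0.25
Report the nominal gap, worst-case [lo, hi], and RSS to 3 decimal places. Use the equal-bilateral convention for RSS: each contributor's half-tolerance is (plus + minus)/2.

Stack each dimension's contribution:
  +A: nom +32.400 → Σnom=32.400; wc +0.040/-0.040 → slack +0.040/-0.040; half-tol=0.040, Σhalf²=0.001600
  -B: nom -30.900 → Σnom=1.500; wc +0.370/-0.370 → slack +0.410/-0.410; half-tol=0.370, Σhalf²=0.138500
  +C: nom +25.250 → Σnom=26.750; wc +0.270/-0.260 → slack +0.680/-0.670; half-tol=0.265, Σhalf²=0.208725
  +D: nom +20.900 → Σnom=47.650; wc +0.170/-0.170 → slack +0.850/-0.840; half-tol=0.170, Σhalf²=0.237625
  -E: nom -33.100 → Σnom=14.550; wc +0.250/-0.060 → slack +1.100/-0.900; half-tol=0.155, Σhalf²=0.261650
Nominal = 14.550. Worst-case = [14.550 - 0.900, 14.550 + 1.100] = [13.650, 15.650]. RSS = √0.261650 = 0.512.

nominal=14.550 wc=[13.650,15.650] rss=0.512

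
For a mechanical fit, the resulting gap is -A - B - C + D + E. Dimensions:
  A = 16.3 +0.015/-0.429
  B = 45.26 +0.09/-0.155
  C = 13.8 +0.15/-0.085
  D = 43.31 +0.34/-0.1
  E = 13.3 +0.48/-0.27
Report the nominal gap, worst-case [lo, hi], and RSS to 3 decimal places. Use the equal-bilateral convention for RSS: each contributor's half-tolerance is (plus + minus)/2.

nominal=-18.750 wc=[-19.375,-17.261] rss=0.517

Stack each dimension's contribution:
  -A: nom -16.300 → Σnom=-16.300; wc +0.429/-0.015 → slack +0.429/-0.015; half-tol=0.222, Σhalf²=0.049284
  -B: nom -45.260 → Σnom=-61.560; wc +0.155/-0.090 → slack +0.584/-0.105; half-tol=0.122, Σhalf²=0.064290
  -C: nom -13.800 → Σnom=-75.360; wc +0.085/-0.150 → slack +0.669/-0.255; half-tol=0.117, Σhalf²=0.078096
  +D: nom +43.310 → Σnom=-32.050; wc +0.340/-0.100 → slack +1.009/-0.355; half-tol=0.220, Σhalf²=0.126497
  +E: nom +13.300 → Σnom=-18.750; wc +0.480/-0.270 → slack +1.489/-0.625; half-tol=0.375, Σhalf²=0.267122
Nominal = -18.750. Worst-case = [-18.750 - 0.625, -18.750 + 1.489] = [-19.375, -17.261]. RSS = √0.267122 = 0.517.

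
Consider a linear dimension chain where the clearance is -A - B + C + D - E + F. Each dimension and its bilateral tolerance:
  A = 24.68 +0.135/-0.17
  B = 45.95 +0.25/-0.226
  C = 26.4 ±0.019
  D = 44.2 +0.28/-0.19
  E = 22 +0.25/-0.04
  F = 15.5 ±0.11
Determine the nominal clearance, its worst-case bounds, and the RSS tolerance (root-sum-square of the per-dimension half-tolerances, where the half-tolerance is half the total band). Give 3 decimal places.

Stack each dimension's contribution:
  -A: nom -24.680 → Σnom=-24.680; wc +0.170/-0.135 → slack +0.170/-0.135; half-tol=0.153, Σhalf²=0.023256
  -B: nom -45.950 → Σnom=-70.630; wc +0.226/-0.250 → slack +0.396/-0.385; half-tol=0.238, Σhalf²=0.079900
  +C: nom +26.400 → Σnom=-44.230; wc +0.019/-0.019 → slack +0.415/-0.404; half-tol=0.019, Σhalf²=0.080261
  +D: nom +44.200 → Σnom=-0.030; wc +0.280/-0.190 → slack +0.695/-0.594; half-tol=0.235, Σhalf²=0.135486
  -E: nom -22.000 → Σnom=-22.030; wc +0.040/-0.250 → slack +0.735/-0.844; half-tol=0.145, Σhalf²=0.156511
  +F: nom +15.500 → Σnom=-6.530; wc +0.110/-0.110 → slack +0.845/-0.954; half-tol=0.110, Σhalf²=0.168611
Nominal = -6.530. Worst-case = [-6.530 - 0.954, -6.530 + 0.845] = [-7.484, -5.685]. RSS = √0.168611 = 0.411.

nominal=-6.530 wc=[-7.484,-5.685] rss=0.411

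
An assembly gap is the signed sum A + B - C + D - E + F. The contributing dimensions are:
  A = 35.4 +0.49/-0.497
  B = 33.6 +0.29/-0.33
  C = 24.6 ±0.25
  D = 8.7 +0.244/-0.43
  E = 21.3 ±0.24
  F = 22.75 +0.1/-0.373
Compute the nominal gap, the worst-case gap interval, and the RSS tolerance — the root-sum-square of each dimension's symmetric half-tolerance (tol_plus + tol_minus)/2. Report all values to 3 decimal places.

nominal=54.550 wc=[52.430,56.164] rss=0.793

Stack each dimension's contribution:
  +A: nom +35.400 → Σnom=35.400; wc +0.490/-0.497 → slack +0.490/-0.497; half-tol=0.493, Σhalf²=0.243542
  +B: nom +33.600 → Σnom=69.000; wc +0.290/-0.330 → slack +0.780/-0.827; half-tol=0.310, Σhalf²=0.339642
  -C: nom -24.600 → Σnom=44.400; wc +0.250/-0.250 → slack +1.030/-1.077; half-tol=0.250, Σhalf²=0.402142
  +D: nom +8.700 → Σnom=53.100; wc +0.244/-0.430 → slack +1.274/-1.507; half-tol=0.337, Σhalf²=0.515711
  -E: nom -21.300 → Σnom=31.800; wc +0.240/-0.240 → slack +1.514/-1.747; half-tol=0.240, Σhalf²=0.573311
  +F: nom +22.750 → Σnom=54.550; wc +0.100/-0.373 → slack +1.614/-2.120; half-tol=0.236, Σhalf²=0.629243
Nominal = 54.550. Worst-case = [54.550 - 2.120, 54.550 + 1.614] = [52.430, 56.164]. RSS = √0.629243 = 0.793.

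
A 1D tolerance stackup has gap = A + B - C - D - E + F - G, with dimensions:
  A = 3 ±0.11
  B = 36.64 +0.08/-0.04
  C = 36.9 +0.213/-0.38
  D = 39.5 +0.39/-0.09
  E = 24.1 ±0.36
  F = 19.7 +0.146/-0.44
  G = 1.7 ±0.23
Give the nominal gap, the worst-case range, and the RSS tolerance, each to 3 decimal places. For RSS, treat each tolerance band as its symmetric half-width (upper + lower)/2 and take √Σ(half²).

Stack each dimension's contribution:
  +A: nom +3.000 → Σnom=3.000; wc +0.110/-0.110 → slack +0.110/-0.110; half-tol=0.110, Σhalf²=0.012100
  +B: nom +36.640 → Σnom=39.640; wc +0.080/-0.040 → slack +0.190/-0.150; half-tol=0.060, Σhalf²=0.015700
  -C: nom -36.900 → Σnom=2.740; wc +0.380/-0.213 → slack +0.570/-0.363; half-tol=0.296, Σhalf²=0.103612
  -D: nom -39.500 → Σnom=-36.760; wc +0.090/-0.390 → slack +0.660/-0.753; half-tol=0.240, Σhalf²=0.161212
  -E: nom -24.100 → Σnom=-60.860; wc +0.360/-0.360 → slack +1.020/-1.113; half-tol=0.360, Σhalf²=0.290812
  +F: nom +19.700 → Σnom=-41.160; wc +0.146/-0.440 → slack +1.166/-1.553; half-tol=0.293, Σhalf²=0.376661
  -G: nom -1.700 → Σnom=-42.860; wc +0.230/-0.230 → slack +1.396/-1.783; half-tol=0.230, Σhalf²=0.429561
Nominal = -42.860. Worst-case = [-42.860 - 1.783, -42.860 + 1.396] = [-44.643, -41.464]. RSS = √0.429561 = 0.655.

nominal=-42.860 wc=[-44.643,-41.464] rss=0.655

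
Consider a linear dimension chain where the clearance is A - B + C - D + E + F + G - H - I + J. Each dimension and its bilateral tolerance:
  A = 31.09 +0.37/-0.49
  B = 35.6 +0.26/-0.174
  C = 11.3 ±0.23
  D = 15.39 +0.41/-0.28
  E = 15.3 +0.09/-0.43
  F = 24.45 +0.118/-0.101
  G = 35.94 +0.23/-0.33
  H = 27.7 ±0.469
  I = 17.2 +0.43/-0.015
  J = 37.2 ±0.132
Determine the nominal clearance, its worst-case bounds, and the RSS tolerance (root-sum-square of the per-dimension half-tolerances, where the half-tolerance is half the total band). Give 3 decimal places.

Stack each dimension's contribution:
  +A: nom +31.090 → Σnom=31.090; wc +0.370/-0.490 → slack +0.370/-0.490; half-tol=0.430, Σhalf²=0.184900
  -B: nom -35.600 → Σnom=-4.510; wc +0.174/-0.260 → slack +0.544/-0.750; half-tol=0.217, Σhalf²=0.231989
  +C: nom +11.300 → Σnom=6.790; wc +0.230/-0.230 → slack +0.774/-0.980; half-tol=0.230, Σhalf²=0.284889
  -D: nom -15.390 → Σnom=-8.600; wc +0.280/-0.410 → slack +1.054/-1.390; half-tol=0.345, Σhalf²=0.403914
  +E: nom +15.300 → Σnom=6.700; wc +0.090/-0.430 → slack +1.144/-1.820; half-tol=0.260, Σhalf²=0.471514
  +F: nom +24.450 → Σnom=31.150; wc +0.118/-0.101 → slack +1.262/-1.921; half-tol=0.110, Σhalf²=0.483504
  +G: nom +35.940 → Σnom=67.090; wc +0.230/-0.330 → slack +1.492/-2.251; half-tol=0.280, Σhalf²=0.561904
  -H: nom -27.700 → Σnom=39.390; wc +0.469/-0.469 → slack +1.961/-2.720; half-tol=0.469, Σhalf²=0.781865
  -I: nom -17.200 → Σnom=22.190; wc +0.015/-0.430 → slack +1.976/-3.150; half-tol=0.223, Σhalf²=0.831371
  +J: nom +37.200 → Σnom=59.390; wc +0.132/-0.132 → slack +2.108/-3.282; half-tol=0.132, Σhalf²=0.848795
Nominal = 59.390. Worst-case = [59.390 - 3.282, 59.390 + 2.108] = [56.108, 61.498]. RSS = √0.848795 = 0.921.

nominal=59.390 wc=[56.108,61.498] rss=0.921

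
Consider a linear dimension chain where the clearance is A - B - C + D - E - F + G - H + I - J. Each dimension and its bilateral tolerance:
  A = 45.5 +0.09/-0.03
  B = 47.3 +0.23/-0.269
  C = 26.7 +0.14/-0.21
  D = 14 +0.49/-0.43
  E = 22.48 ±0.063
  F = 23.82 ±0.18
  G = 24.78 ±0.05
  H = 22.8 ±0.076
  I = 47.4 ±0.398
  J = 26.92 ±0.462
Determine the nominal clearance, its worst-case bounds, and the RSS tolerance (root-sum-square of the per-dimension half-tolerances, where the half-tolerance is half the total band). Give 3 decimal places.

nominal=-38.340 wc=[-40.399,-36.052] rss=0.851

Stack each dimension's contribution:
  +A: nom +45.500 → Σnom=45.500; wc +0.090/-0.030 → slack +0.090/-0.030; half-tol=0.060, Σhalf²=0.003600
  -B: nom -47.300 → Σnom=-1.800; wc +0.269/-0.230 → slack +0.359/-0.260; half-tol=0.249, Σhalf²=0.065850
  -C: nom -26.700 → Σnom=-28.500; wc +0.210/-0.140 → slack +0.569/-0.400; half-tol=0.175, Σhalf²=0.096475
  +D: nom +14.000 → Σnom=-14.500; wc +0.490/-0.430 → slack +1.059/-0.830; half-tol=0.460, Σhalf²=0.308075
  -E: nom -22.480 → Σnom=-36.980; wc +0.063/-0.063 → slack +1.122/-0.893; half-tol=0.063, Σhalf²=0.312044
  -F: nom -23.820 → Σnom=-60.800; wc +0.180/-0.180 → slack +1.302/-1.073; half-tol=0.180, Σhalf²=0.344444
  +G: nom +24.780 → Σnom=-36.020; wc +0.050/-0.050 → slack +1.352/-1.123; half-tol=0.050, Σhalf²=0.346944
  -H: nom -22.800 → Σnom=-58.820; wc +0.076/-0.076 → slack +1.428/-1.199; half-tol=0.076, Σhalf²=0.352720
  +I: nom +47.400 → Σnom=-11.420; wc +0.398/-0.398 → slack +1.826/-1.597; half-tol=0.398, Σhalf²=0.511124
  -J: nom -26.920 → Σnom=-38.340; wc +0.462/-0.462 → slack +2.288/-2.059; half-tol=0.462, Σhalf²=0.724568
Nominal = -38.340. Worst-case = [-38.340 - 2.059, -38.340 + 2.288] = [-40.399, -36.052]. RSS = √0.724568 = 0.851.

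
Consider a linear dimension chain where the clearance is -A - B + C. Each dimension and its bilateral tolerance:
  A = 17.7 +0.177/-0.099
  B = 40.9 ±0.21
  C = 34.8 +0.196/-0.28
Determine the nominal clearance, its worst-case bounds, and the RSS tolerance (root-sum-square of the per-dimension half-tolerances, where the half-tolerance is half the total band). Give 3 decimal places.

Stack each dimension's contribution:
  -A: nom -17.700 → Σnom=-17.700; wc +0.099/-0.177 → slack +0.099/-0.177; half-tol=0.138, Σhalf²=0.019044
  -B: nom -40.900 → Σnom=-58.600; wc +0.210/-0.210 → slack +0.309/-0.387; half-tol=0.210, Σhalf²=0.063144
  +C: nom +34.800 → Σnom=-23.800; wc +0.196/-0.280 → slack +0.505/-0.667; half-tol=0.238, Σhalf²=0.119788
Nominal = -23.800. Worst-case = [-23.800 - 0.667, -23.800 + 0.505] = [-24.467, -23.295]. RSS = √0.119788 = 0.346.

nominal=-23.800 wc=[-24.467,-23.295] rss=0.346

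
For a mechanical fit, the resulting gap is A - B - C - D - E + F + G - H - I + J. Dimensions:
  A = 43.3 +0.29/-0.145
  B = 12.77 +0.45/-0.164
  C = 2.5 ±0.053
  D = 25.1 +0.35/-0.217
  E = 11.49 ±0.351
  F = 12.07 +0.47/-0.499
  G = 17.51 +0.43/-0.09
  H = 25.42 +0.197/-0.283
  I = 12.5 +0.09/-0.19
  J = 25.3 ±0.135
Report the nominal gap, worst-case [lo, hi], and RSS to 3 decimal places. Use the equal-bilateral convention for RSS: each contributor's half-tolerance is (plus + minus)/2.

nominal=8.400 wc=[6.040,10.983] rss=0.864

Stack each dimension's contribution:
  +A: nom +43.300 → Σnom=43.300; wc +0.290/-0.145 → slack +0.290/-0.145; half-tol=0.217, Σhalf²=0.047306
  -B: nom -12.770 → Σnom=30.530; wc +0.164/-0.450 → slack +0.454/-0.595; half-tol=0.307, Σhalf²=0.141555
  -C: nom -2.500 → Σnom=28.030; wc +0.053/-0.053 → slack +0.507/-0.648; half-tol=0.053, Σhalf²=0.144364
  -D: nom -25.100 → Σnom=2.930; wc +0.217/-0.350 → slack +0.724/-0.998; half-tol=0.283, Σhalf²=0.224737
  -E: nom -11.490 → Σnom=-8.560; wc +0.351/-0.351 → slack +1.075/-1.349; half-tol=0.351, Σhalf²=0.347938
  +F: nom +12.070 → Σnom=3.510; wc +0.470/-0.499 → slack +1.545/-1.848; half-tol=0.484, Σhalf²=0.582678
  +G: nom +17.510 → Σnom=21.020; wc +0.430/-0.090 → slack +1.975/-1.938; half-tol=0.260, Σhalf²=0.650278
  -H: nom -25.420 → Σnom=-4.400; wc +0.283/-0.197 → slack +2.258/-2.135; half-tol=0.240, Σhalf²=0.707878
  -I: nom -12.500 → Σnom=-16.900; wc +0.190/-0.090 → slack +2.448/-2.225; half-tol=0.140, Σhalf²=0.727478
  +J: nom +25.300 → Σnom=8.400; wc +0.135/-0.135 → slack +2.583/-2.360; half-tol=0.135, Σhalf²=0.745703
Nominal = 8.400. Worst-case = [8.400 - 2.360, 8.400 + 2.583] = [6.040, 10.983]. RSS = √0.745703 = 0.864.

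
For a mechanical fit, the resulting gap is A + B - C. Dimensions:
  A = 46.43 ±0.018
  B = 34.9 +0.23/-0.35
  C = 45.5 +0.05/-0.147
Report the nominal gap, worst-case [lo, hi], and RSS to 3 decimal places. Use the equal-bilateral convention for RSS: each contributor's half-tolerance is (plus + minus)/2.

nominal=35.830 wc=[35.412,36.225] rss=0.307

Stack each dimension's contribution:
  +A: nom +46.430 → Σnom=46.430; wc +0.018/-0.018 → slack +0.018/-0.018; half-tol=0.018, Σhalf²=0.000324
  +B: nom +34.900 → Σnom=81.330; wc +0.230/-0.350 → slack +0.248/-0.368; half-tol=0.290, Σhalf²=0.084424
  -C: nom -45.500 → Σnom=35.830; wc +0.147/-0.050 → slack +0.395/-0.418; half-tol=0.099, Σhalf²=0.094126
Nominal = 35.830. Worst-case = [35.830 - 0.418, 35.830 + 0.395] = [35.412, 36.225]. RSS = √0.094126 = 0.307.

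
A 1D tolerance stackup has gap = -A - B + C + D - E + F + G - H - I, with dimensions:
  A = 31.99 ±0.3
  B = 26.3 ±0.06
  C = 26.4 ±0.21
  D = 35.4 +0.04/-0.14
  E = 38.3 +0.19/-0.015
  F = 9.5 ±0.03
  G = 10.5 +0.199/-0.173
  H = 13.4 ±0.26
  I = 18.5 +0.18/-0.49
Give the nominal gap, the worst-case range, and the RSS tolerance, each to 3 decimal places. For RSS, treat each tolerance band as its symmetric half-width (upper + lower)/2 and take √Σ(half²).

Stack each dimension's contribution:
  -A: nom -31.990 → Σnom=-31.990; wc +0.300/-0.300 → slack +0.300/-0.300; half-tol=0.300, Σhalf²=0.090000
  -B: nom -26.300 → Σnom=-58.290; wc +0.060/-0.060 → slack +0.360/-0.360; half-tol=0.060, Σhalf²=0.093600
  +C: nom +26.400 → Σnom=-31.890; wc +0.210/-0.210 → slack +0.570/-0.570; half-tol=0.210, Σhalf²=0.137700
  +D: nom +35.400 → Σnom=3.510; wc +0.040/-0.140 → slack +0.610/-0.710; half-tol=0.090, Σhalf²=0.145800
  -E: nom -38.300 → Σnom=-34.790; wc +0.015/-0.190 → slack +0.625/-0.900; half-tol=0.103, Σhalf²=0.156306
  +F: nom +9.500 → Σnom=-25.290; wc +0.030/-0.030 → slack +0.655/-0.930; half-tol=0.030, Σhalf²=0.157206
  +G: nom +10.500 → Σnom=-14.790; wc +0.199/-0.173 → slack +0.854/-1.103; half-tol=0.186, Σhalf²=0.191802
  -H: nom -13.400 → Σnom=-28.190; wc +0.260/-0.260 → slack +1.114/-1.363; half-tol=0.260, Σhalf²=0.259402
  -I: nom -18.500 → Σnom=-46.690; wc +0.490/-0.180 → slack +1.604/-1.543; half-tol=0.335, Σhalf²=0.371627
Nominal = -46.690. Worst-case = [-46.690 - 1.543, -46.690 + 1.604] = [-48.233, -45.086]. RSS = √0.371627 = 0.610.

nominal=-46.690 wc=[-48.233,-45.086] rss=0.610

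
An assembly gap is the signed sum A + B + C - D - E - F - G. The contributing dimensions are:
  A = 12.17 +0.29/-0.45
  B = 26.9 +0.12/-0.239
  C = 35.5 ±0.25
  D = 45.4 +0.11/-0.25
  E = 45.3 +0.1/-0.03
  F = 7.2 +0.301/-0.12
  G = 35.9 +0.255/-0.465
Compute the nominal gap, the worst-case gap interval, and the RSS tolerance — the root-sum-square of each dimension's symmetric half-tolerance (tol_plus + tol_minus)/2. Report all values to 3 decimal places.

Stack each dimension's contribution:
  +A: nom +12.170 → Σnom=12.170; wc +0.290/-0.450 → slack +0.290/-0.450; half-tol=0.370, Σhalf²=0.136900
  +B: nom +26.900 → Σnom=39.070; wc +0.120/-0.239 → slack +0.410/-0.689; half-tol=0.179, Σhalf²=0.169120
  +C: nom +35.500 → Σnom=74.570; wc +0.250/-0.250 → slack +0.660/-0.939; half-tol=0.250, Σhalf²=0.231620
  -D: nom -45.400 → Σnom=29.170; wc +0.250/-0.110 → slack +0.910/-1.049; half-tol=0.180, Σhalf²=0.264020
  -E: nom -45.300 → Σnom=-16.130; wc +0.030/-0.100 → slack +0.940/-1.149; half-tol=0.065, Σhalf²=0.268245
  -F: nom -7.200 → Σnom=-23.330; wc +0.120/-0.301 → slack +1.060/-1.450; half-tol=0.210, Σhalf²=0.312555
  -G: nom -35.900 → Σnom=-59.230; wc +0.465/-0.255 → slack +1.525/-1.705; half-tol=0.360, Σhalf²=0.442155
Nominal = -59.230. Worst-case = [-59.230 - 1.705, -59.230 + 1.525] = [-60.935, -57.705]. RSS = √0.442155 = 0.665.

nominal=-59.230 wc=[-60.935,-57.705] rss=0.665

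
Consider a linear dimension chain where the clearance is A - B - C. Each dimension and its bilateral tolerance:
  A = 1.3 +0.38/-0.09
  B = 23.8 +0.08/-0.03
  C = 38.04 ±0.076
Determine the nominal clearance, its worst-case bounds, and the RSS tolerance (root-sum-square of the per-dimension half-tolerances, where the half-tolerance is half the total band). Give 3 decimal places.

Stack each dimension's contribution:
  +A: nom +1.300 → Σnom=1.300; wc +0.380/-0.090 → slack +0.380/-0.090; half-tol=0.235, Σhalf²=0.055225
  -B: nom -23.800 → Σnom=-22.500; wc +0.030/-0.080 → slack +0.410/-0.170; half-tol=0.055, Σhalf²=0.058250
  -C: nom -38.040 → Σnom=-60.540; wc +0.076/-0.076 → slack +0.486/-0.246; half-tol=0.076, Σhalf²=0.064026
Nominal = -60.540. Worst-case = [-60.540 - 0.246, -60.540 + 0.486] = [-60.786, -60.054]. RSS = √0.064026 = 0.253.

nominal=-60.540 wc=[-60.786,-60.054] rss=0.253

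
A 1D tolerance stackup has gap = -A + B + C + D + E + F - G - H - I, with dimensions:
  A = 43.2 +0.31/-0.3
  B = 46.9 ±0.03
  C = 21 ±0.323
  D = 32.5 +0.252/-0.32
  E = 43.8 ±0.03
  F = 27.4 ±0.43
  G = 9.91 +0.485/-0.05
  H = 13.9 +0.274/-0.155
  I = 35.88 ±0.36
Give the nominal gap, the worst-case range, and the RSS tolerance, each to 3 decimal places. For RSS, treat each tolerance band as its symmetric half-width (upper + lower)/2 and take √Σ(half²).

Stack each dimension's contribution:
  -A: nom -43.200 → Σnom=-43.200; wc +0.300/-0.310 → slack +0.300/-0.310; half-tol=0.305, Σhalf²=0.093025
  +B: nom +46.900 → Σnom=3.700; wc +0.030/-0.030 → slack +0.330/-0.340; half-tol=0.030, Σhalf²=0.093925
  +C: nom +21.000 → Σnom=24.700; wc +0.323/-0.323 → slack +0.653/-0.663; half-tol=0.323, Σhalf²=0.198254
  +D: nom +32.500 → Σnom=57.200; wc +0.252/-0.320 → slack +0.905/-0.983; half-tol=0.286, Σhalf²=0.280050
  +E: nom +43.800 → Σnom=101.000; wc +0.030/-0.030 → slack +0.935/-1.013; half-tol=0.030, Σhalf²=0.280950
  +F: nom +27.400 → Σnom=128.400; wc +0.430/-0.430 → slack +1.365/-1.443; half-tol=0.430, Σhalf²=0.465850
  -G: nom -9.910 → Σnom=118.490; wc +0.050/-0.485 → slack +1.415/-1.928; half-tol=0.268, Σhalf²=0.537406
  -H: nom -13.900 → Σnom=104.590; wc +0.155/-0.274 → slack +1.570/-2.202; half-tol=0.215, Σhalf²=0.583417
  -I: nom -35.880 → Σnom=68.710; wc +0.360/-0.360 → slack +1.930/-2.562; half-tol=0.360, Σhalf²=0.713016
Nominal = 68.710. Worst-case = [68.710 - 2.562, 68.710 + 1.930] = [66.148, 70.640]. RSS = √0.713016 = 0.844.

nominal=68.710 wc=[66.148,70.640] rss=0.844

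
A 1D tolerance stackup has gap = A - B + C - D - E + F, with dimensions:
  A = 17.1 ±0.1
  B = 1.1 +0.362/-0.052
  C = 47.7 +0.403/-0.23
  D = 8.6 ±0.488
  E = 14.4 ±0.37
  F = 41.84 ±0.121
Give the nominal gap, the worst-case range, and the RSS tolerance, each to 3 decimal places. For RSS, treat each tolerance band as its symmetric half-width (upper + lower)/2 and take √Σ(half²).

nominal=82.540 wc=[80.869,84.074] rss=0.737

Stack each dimension's contribution:
  +A: nom +17.100 → Σnom=17.100; wc +0.100/-0.100 → slack +0.100/-0.100; half-tol=0.100, Σhalf²=0.010000
  -B: nom -1.100 → Σnom=16.000; wc +0.052/-0.362 → slack +0.152/-0.462; half-tol=0.207, Σhalf²=0.052849
  +C: nom +47.700 → Σnom=63.700; wc +0.403/-0.230 → slack +0.555/-0.692; half-tol=0.317, Σhalf²=0.153021
  -D: nom -8.600 → Σnom=55.100; wc +0.488/-0.488 → slack +1.043/-1.180; half-tol=0.488, Σhalf²=0.391165
  -E: nom -14.400 → Σnom=40.700; wc +0.370/-0.370 → slack +1.413/-1.550; half-tol=0.370, Σhalf²=0.528065
  +F: nom +41.840 → Σnom=82.540; wc +0.121/-0.121 → slack +1.534/-1.671; half-tol=0.121, Σhalf²=0.542706
Nominal = 82.540. Worst-case = [82.540 - 1.671, 82.540 + 1.534] = [80.869, 84.074]. RSS = √0.542706 = 0.737.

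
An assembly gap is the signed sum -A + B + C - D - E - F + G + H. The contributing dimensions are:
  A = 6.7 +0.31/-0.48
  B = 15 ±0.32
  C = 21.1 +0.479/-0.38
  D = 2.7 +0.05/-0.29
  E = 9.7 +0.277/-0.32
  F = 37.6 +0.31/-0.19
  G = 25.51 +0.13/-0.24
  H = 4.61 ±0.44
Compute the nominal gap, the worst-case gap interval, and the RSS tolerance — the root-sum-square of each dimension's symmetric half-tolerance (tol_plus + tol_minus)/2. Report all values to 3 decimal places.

Stack each dimension's contribution:
  -A: nom -6.700 → Σnom=-6.700; wc +0.480/-0.310 → slack +0.480/-0.310; half-tol=0.395, Σhalf²=0.156025
  +B: nom +15.000 → Σnom=8.300; wc +0.320/-0.320 → slack +0.800/-0.630; half-tol=0.320, Σhalf²=0.258425
  +C: nom +21.100 → Σnom=29.400; wc +0.479/-0.380 → slack +1.279/-1.010; half-tol=0.429, Σhalf²=0.442895
  -D: nom -2.700 → Σnom=26.700; wc +0.290/-0.050 → slack +1.569/-1.060; half-tol=0.170, Σhalf²=0.471795
  -E: nom -9.700 → Σnom=17.000; wc +0.320/-0.277 → slack +1.889/-1.337; half-tol=0.298, Σhalf²=0.560898
  -F: nom -37.600 → Σnom=-20.600; wc +0.190/-0.310 → slack +2.079/-1.647; half-tol=0.250, Σhalf²=0.623398
  +G: nom +25.510 → Σnom=4.910; wc +0.130/-0.240 → slack +2.209/-1.887; half-tol=0.185, Σhalf²=0.657622
  +H: nom +4.610 → Σnom=9.520; wc +0.440/-0.440 → slack +2.649/-2.327; half-tol=0.440, Σhalf²=0.851222
Nominal = 9.520. Worst-case = [9.520 - 2.327, 9.520 + 2.649] = [7.193, 12.169]. RSS = √0.851222 = 0.923.

nominal=9.520 wc=[7.193,12.169] rss=0.923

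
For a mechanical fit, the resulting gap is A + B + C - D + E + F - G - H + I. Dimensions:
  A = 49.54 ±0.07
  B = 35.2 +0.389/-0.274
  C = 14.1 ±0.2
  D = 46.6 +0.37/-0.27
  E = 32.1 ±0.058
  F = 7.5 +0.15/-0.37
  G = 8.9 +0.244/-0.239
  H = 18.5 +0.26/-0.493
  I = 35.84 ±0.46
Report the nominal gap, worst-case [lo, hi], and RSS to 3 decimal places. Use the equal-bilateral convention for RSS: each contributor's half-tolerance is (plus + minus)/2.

nominal=100.280 wc=[97.974,102.609] rss=0.860

Stack each dimension's contribution:
  +A: nom +49.540 → Σnom=49.540; wc +0.070/-0.070 → slack +0.070/-0.070; half-tol=0.070, Σhalf²=0.004900
  +B: nom +35.200 → Σnom=84.740; wc +0.389/-0.274 → slack +0.459/-0.344; half-tol=0.332, Σhalf²=0.114792
  +C: nom +14.100 → Σnom=98.840; wc +0.200/-0.200 → slack +0.659/-0.544; half-tol=0.200, Σhalf²=0.154792
  -D: nom -46.600 → Σnom=52.240; wc +0.270/-0.370 → slack +0.929/-0.914; half-tol=0.320, Σhalf²=0.257192
  +E: nom +32.100 → Σnom=84.340; wc +0.058/-0.058 → slack +0.987/-0.972; half-tol=0.058, Σhalf²=0.260556
  +F: nom +7.500 → Σnom=91.840; wc +0.150/-0.370 → slack +1.137/-1.342; half-tol=0.260, Σhalf²=0.328156
  -G: nom -8.900 → Σnom=82.940; wc +0.239/-0.244 → slack +1.376/-1.586; half-tol=0.241, Σhalf²=0.386479
  -H: nom -18.500 → Σnom=64.440; wc +0.493/-0.260 → slack +1.869/-1.846; half-tol=0.377, Σhalf²=0.528231
  +I: nom +35.840 → Σnom=100.280; wc +0.460/-0.460 → slack +2.329/-2.306; half-tol=0.460, Σhalf²=0.739831
Nominal = 100.280. Worst-case = [100.280 - 2.306, 100.280 + 2.329] = [97.974, 102.609]. RSS = √0.739831 = 0.860.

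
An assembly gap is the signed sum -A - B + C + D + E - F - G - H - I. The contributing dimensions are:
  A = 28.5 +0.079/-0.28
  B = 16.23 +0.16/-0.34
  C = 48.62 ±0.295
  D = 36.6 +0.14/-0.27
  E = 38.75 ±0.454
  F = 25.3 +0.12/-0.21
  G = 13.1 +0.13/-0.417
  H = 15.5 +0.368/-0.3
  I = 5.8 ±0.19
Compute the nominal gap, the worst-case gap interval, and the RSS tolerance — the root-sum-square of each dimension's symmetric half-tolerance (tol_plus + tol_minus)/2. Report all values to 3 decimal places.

nominal=19.540 wc=[17.474,22.166] rss=0.824

Stack each dimension's contribution:
  -A: nom -28.500 → Σnom=-28.500; wc +0.280/-0.079 → slack +0.280/-0.079; half-tol=0.180, Σhalf²=0.032220
  -B: nom -16.230 → Σnom=-44.730; wc +0.340/-0.160 → slack +0.620/-0.239; half-tol=0.250, Σhalf²=0.094720
  +C: nom +48.620 → Σnom=3.890; wc +0.295/-0.295 → slack +0.915/-0.534; half-tol=0.295, Σhalf²=0.181745
  +D: nom +36.600 → Σnom=40.490; wc +0.140/-0.270 → slack +1.055/-0.804; half-tol=0.205, Σhalf²=0.223770
  +E: nom +38.750 → Σnom=79.240; wc +0.454/-0.454 → slack +1.509/-1.258; half-tol=0.454, Σhalf²=0.429886
  -F: nom -25.300 → Σnom=53.940; wc +0.210/-0.120 → slack +1.719/-1.378; half-tol=0.165, Σhalf²=0.457111
  -G: nom -13.100 → Σnom=40.840; wc +0.417/-0.130 → slack +2.136/-1.508; half-tol=0.273, Σhalf²=0.531914
  -H: nom -15.500 → Σnom=25.340; wc +0.300/-0.368 → slack +2.436/-1.876; half-tol=0.334, Σhalf²=0.643470
  -I: nom -5.800 → Σnom=19.540; wc +0.190/-0.190 → slack +2.626/-2.066; half-tol=0.190, Σhalf²=0.679570
Nominal = 19.540. Worst-case = [19.540 - 2.066, 19.540 + 2.626] = [17.474, 22.166]. RSS = √0.679570 = 0.824.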